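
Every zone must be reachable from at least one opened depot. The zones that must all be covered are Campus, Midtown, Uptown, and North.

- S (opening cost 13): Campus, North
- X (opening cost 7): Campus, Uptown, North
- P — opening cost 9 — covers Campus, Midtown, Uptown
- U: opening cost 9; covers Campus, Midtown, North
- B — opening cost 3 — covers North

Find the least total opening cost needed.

The greedy cost-per-new-zone heuristic would pick X and P for 16, but a cheaper cover exists.
Choose P and B: together they cover Campus, Midtown, Uptown, North — every zone.
Total opening cost: 9 + 3 = 12.
No cover costs less than 12.

12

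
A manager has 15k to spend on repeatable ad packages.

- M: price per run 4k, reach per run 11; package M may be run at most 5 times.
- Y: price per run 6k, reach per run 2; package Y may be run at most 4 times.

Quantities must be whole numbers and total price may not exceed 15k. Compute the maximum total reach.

M has the best ratio (11/4); taking only M gives at most 3×11 = 33 (stopped by the price limit).
Optimal: 3×M: price 12 ≤ 15, reach 3·11 = 33.

33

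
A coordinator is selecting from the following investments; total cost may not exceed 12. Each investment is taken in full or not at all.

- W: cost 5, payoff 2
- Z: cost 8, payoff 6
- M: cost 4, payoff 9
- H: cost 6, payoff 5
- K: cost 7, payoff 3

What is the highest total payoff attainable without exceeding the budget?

Allowing fractional choices, the relaxed optimum would be about 15.5, but investments are indivisible.
M + H: cost 4 + 6 = 10 ≤ 12, payoff 9 + 5 = 14.
M + K: cost 4 + 7 = 11 ≤ 12, payoff 9 + 3 = 12.
Z + M: cost 8 + 4 = 12 ≤ 12, payoff 6 + 9 = 15.
Best is Z and M with total payoff 15.

15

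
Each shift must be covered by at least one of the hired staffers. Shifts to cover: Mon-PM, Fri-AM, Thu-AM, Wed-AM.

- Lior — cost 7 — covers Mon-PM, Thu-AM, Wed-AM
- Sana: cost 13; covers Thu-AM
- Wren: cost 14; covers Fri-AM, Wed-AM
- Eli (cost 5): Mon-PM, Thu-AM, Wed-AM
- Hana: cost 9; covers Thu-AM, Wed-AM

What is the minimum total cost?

Choose Wren and Eli: together they cover Mon-PM, Fri-AM, Thu-AM, Wed-AM — every shift.
Total cost: 14 + 5 = 19.
No cover costs less than 19.

19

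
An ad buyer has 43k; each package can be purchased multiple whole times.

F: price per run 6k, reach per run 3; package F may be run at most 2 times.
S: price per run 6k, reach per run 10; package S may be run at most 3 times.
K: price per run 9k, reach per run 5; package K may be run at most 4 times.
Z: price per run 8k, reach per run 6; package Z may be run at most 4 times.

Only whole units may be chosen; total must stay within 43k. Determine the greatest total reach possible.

48

3×S, 1×K, and 2×Z: price 43 ≤ 43, reach 3·10 + 1·5 + 2·6 = 47.
3×S and 3×Z: price 42 ≤ 43, reach 3·10 + 3·6 = 48.
Best is 48.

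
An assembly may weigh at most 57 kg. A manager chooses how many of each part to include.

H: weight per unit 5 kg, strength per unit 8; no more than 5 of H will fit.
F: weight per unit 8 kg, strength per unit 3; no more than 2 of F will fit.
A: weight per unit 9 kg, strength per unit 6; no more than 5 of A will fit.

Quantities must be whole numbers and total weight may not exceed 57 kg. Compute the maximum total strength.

5×H and 3×A: weight 52 ≤ 57, strength 5·8 + 3·6 = 58.
4×H and 4×A: weight 56 ≤ 57, strength 4·8 + 4·6 = 56.
Best is 58.

58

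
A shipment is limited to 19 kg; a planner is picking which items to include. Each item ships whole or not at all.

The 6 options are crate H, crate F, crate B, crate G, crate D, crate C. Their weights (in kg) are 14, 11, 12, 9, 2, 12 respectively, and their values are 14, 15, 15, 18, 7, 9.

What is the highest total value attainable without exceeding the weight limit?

Take crate G and crate D: weight 9 + 2 = 11 ≤ 19, value 18 + 7 = 25.
No other feasible combination does better.

25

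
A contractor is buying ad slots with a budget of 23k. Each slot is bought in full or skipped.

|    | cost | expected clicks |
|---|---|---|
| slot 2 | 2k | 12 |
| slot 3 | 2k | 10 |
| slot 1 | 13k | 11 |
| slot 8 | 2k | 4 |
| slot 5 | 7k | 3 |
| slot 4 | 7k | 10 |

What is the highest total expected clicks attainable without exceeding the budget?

Allowing fractional choices, the relaxed optimum would be about 44.5, but ad slots are indivisible.
slot 2 + slot 3 + slot 8 + slot 5 + slot 4: cost 2 + 2 + 2 + 7 + 7 = 20 ≤ 23, expected clicks 12 + 10 + 4 + 3 + 10 = 39.
slot 2 + slot 3 + slot 8 + slot 4: cost 2 + 2 + 2 + 7 = 13 ≤ 23, expected clicks 12 + 10 + 4 + 10 = 36.
slot 2 + slot 3 + slot 1 + slot 8: cost 2 + 2 + 13 + 2 = 19 ≤ 23, expected clicks 12 + 10 + 11 + 4 = 37.
Best is slot 2, slot 3, slot 8, slot 5, and slot 4 with total expected clicks 39.

39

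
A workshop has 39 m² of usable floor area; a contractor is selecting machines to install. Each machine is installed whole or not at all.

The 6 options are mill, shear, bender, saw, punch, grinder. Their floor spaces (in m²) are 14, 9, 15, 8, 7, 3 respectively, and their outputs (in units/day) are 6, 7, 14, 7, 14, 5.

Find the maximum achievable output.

bender + saw + punch + grinder: floor space 15 + 8 + 7 + 3 = 33 ≤ 39, output 14 + 7 + 14 + 5 = 40.
shear + bender + saw + punch: floor space 9 + 15 + 8 + 7 = 39 ≤ 39, output 7 + 14 + 7 + 14 = 42.
Best is shear, bender, saw, and punch with total output 42.

42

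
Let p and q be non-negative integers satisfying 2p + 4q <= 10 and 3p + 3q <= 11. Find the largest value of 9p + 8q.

27

Relaxing integrality, the LP optimum is 33.00 at (p,q) = (3.67, 0), which is not an integer point.
(p,q)=(3,0): 2·3+4·0=6≤10, 3·3+3·0=9≤11, objective 27.
(p,q)=(2,1): 2·2+4·1=8≤10, 3·2+3·1=9≤11, objective 26.
(p,q)=(2,0): 2·2+4·0=4≤10, 3·2+3·0=6≤11, objective 18.
The best lattice point is (3,0), giving 27.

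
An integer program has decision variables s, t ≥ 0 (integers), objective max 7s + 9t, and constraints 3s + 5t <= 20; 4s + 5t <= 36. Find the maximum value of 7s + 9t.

44

Relaxing integrality, the LP optimum is 46.67 at (s,t) = (6.67, 0), which is not an integer point.
(s,t)=(5,1): 3·5+5·1=20≤20, 4·5+5·1=25≤36, objective 44.
(s,t)=(6,0): 3·6+5·0=18≤20, 4·6+5·0=24≤36, objective 42.
(s,t)=(4,1): 3·4+5·1=17≤20, 4·4+5·1=21≤36, objective 37.
No feasible integer point exceeds 44.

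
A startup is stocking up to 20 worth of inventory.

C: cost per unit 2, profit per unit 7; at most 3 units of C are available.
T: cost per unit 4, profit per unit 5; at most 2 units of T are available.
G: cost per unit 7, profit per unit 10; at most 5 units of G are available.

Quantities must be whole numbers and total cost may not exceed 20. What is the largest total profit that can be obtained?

41

This is a bounded integer knapsack.
3×C, 1×T, and 1×G: cost 17 ≤ 20, profit 3·7 + 1·5 + 1·10 = 36.
3×C and 2×G: cost 20 ≤ 20, profit 3·7 + 2·10 = 41.
Best is 41.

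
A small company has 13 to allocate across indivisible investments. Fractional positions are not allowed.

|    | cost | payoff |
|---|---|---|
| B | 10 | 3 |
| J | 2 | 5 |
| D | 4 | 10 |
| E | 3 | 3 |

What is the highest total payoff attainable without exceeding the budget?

18

Allowing fractional choices, the relaxed optimum would be about 19.2, but investments are indivisible.
J + D: cost 2 + 4 = 6 ≤ 13, payoff 5 + 10 = 15.
J + D + E: cost 2 + 4 + 3 = 9 ≤ 13, payoff 5 + 10 + 3 = 18.
Best is J, D, and E with total payoff 18.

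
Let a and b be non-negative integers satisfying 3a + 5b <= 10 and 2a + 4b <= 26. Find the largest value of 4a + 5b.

12

Relaxing integrality, the LP optimum is 13.33 at (a,b) = (3.33, 0), which is not an integer point.
(a,b)=(3,0): 3·3+5·0=9≤10, 2·3+4·0=6≤26, objective 12.
(a,b)=(2,0): 3·2+5·0=6≤10, 2·2+4·0=4≤26, objective 8.
Maximum is 12 at (a,b)=(3,0).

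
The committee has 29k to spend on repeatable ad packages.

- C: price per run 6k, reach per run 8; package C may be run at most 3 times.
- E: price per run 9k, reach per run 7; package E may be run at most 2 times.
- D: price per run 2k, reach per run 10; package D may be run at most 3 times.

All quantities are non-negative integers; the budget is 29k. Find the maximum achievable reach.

54

3×C and 3×D: price 24 ≤ 29, reach 3·8 + 3·10 = 54.
2×C, 1×E, and 3×D: price 27 ≤ 29, reach 2·8 + 1·7 + 3·10 = 53.
Best is 54.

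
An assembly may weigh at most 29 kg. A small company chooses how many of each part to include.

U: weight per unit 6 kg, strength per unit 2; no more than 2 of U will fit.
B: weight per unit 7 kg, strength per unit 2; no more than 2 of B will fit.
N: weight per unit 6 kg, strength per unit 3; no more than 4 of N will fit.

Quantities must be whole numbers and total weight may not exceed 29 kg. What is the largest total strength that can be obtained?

12

1×B and 3×N: weight 25 ≤ 29, strength 1·2 + 3·3 = 11.
4×N: weight 24 ≤ 29, strength 4·3 = 12.
Best is 12.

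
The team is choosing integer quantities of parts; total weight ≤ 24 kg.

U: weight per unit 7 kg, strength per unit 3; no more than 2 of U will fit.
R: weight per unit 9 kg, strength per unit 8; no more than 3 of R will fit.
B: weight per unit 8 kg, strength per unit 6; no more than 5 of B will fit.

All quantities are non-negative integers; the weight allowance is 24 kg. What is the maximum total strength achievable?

18

This is a bounded integer knapsack.
1×U, 1×R, and 1×B: weight 24 ≤ 24, strength 1·3 + 1·8 + 1·6 = 17.
3×B: weight 24 ≤ 24, strength 3·6 = 18.
Best is 18.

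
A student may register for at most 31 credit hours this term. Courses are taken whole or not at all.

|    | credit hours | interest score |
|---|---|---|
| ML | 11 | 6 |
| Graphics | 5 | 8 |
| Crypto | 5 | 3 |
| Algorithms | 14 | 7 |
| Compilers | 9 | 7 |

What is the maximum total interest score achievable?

Allowing fractional choices, the relaxed optimum would be about 24.5, but courses are indivisible.
ML + Graphics + Compilers: credit hours 11 + 5 + 9 = 25 ≤ 31, interest score 6 + 8 + 7 = 21.
ML + Graphics + Crypto + Compilers: credit hours 11 + 5 + 5 + 9 = 30 ≤ 31, interest score 6 + 8 + 3 + 7 = 24.
Graphics + Algorithms + Compilers: credit hours 5 + 14 + 9 = 28 ≤ 31, interest score 8 + 7 + 7 = 22.
Best is ML, Graphics, Crypto, and Compilers with total interest score 24.

24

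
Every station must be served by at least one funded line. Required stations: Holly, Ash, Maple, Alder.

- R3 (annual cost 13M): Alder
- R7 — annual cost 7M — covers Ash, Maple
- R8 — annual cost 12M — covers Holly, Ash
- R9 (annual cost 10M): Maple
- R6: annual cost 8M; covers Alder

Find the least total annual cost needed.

27

Choose R7, R8, and R6: together they cover Holly, Ash, Maple, Alder — every station.
Total annual cost: 7 + 12 + 8 = 27.
No cover costs less than 27.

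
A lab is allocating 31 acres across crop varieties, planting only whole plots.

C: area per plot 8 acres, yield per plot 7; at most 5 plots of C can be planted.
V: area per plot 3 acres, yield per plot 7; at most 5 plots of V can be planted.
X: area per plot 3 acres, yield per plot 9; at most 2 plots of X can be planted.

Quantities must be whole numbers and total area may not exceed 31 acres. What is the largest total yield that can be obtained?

Take 1×C, 5×V, and 2×X: area 29 ≤ 31, yield 1·7 + 5·7 + 2·9 = 60.
X has the best ratio (9/3) and is taken to its limit of 2; remaining capacity is filled optimally with the others.

60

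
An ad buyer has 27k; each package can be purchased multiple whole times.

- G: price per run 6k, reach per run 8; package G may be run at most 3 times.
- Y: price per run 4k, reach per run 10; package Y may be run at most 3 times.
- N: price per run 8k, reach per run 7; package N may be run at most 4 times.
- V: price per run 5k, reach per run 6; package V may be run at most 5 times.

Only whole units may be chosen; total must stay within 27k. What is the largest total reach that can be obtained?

This is a bounded integer knapsack.
3×Y and 3×V: price 27 ≤ 27, reach 3·10 + 3·6 = 48.
2×G and 3×Y: price 24 ≤ 27, reach 2·8 + 3·10 = 46.
Best is 48.

48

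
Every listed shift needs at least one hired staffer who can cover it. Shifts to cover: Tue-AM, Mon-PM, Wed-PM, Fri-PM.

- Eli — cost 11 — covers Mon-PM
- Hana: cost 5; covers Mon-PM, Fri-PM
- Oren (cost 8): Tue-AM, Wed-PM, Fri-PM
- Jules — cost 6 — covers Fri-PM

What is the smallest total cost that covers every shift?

Choose Hana and Oren: together they cover Tue-AM, Mon-PM, Wed-PM, Fri-PM — every shift.
Total cost: 5 + 8 = 13.
No cover costs less than 13.

13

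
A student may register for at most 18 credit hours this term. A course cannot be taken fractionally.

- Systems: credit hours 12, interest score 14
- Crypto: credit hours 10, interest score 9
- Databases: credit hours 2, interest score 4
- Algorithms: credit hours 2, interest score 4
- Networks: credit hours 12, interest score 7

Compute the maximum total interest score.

Allowing fractional choices, the relaxed optimum would be about 23.8, but courses are indivisible.
Systems + Algorithms: credit hours 12 + 2 = 14 ≤ 18, interest score 14 + 4 = 18.
Systems + Databases: credit hours 12 + 2 = 14 ≤ 18, interest score 14 + 4 = 18.
Systems + Databases + Algorithms: credit hours 12 + 2 + 2 = 16 ≤ 18, interest score 14 + 4 + 4 = 22.
Best is Systems, Databases, and Algorithms with total interest score 22.

22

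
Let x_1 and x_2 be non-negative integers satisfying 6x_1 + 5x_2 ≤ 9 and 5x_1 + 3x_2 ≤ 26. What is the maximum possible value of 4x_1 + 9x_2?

(x_1,x_2)=(0,1): 6·0+5·1=5≤9, 5·0+3·1=3≤26, objective 9.
(x_1,x_2)=(1,0): 6·1+5·0=6≤9, 5·1+3·0=5≤26, objective 4.
(x_1,x_2)=(0,0): 6·0+5·0=0≤9, 5·0+3·0=0≤26, objective 0.
The best lattice point is (0,1), giving 9.

9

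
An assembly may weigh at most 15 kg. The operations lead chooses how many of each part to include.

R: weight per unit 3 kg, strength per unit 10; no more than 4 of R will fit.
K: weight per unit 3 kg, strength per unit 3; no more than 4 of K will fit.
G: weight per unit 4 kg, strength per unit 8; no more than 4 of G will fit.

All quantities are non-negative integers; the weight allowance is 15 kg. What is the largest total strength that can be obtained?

43

Take 4×R and 1×K: weight 15 ≤ 15, strength 4·10 + 1·3 = 43.
R has the best ratio (10/3) and is taken to its limit of 4; remaining capacity is filled optimally with the others.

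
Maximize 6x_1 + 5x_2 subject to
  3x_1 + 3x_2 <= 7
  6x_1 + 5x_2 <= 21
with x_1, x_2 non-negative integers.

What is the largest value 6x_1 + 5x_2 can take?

The continuous relaxation peaks at (2.33, 0) with value 14.00; rounding to a feasible lattice point costs some objective.
(x_1,x_2)=(2,0) is feasible, giving 12.
(x_1,x_2)=(1,1) is feasible, giving 11.
(x_1,x_2)=(1,0) is feasible, giving 6.
No feasible integer point exceeds 12.

12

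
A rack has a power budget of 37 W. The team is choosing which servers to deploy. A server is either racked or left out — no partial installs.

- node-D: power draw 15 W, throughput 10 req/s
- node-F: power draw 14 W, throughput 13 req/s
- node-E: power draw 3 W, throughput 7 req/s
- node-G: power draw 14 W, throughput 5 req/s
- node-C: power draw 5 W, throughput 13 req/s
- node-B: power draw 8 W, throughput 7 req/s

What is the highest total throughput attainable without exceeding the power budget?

Take node-D, node-F, node-E, and node-C: power draw 15 + 14 + 3 + 5 = 37 ≤ 37, throughput 10 + 13 + 7 + 13 = 43.
No other feasible combination does better.

43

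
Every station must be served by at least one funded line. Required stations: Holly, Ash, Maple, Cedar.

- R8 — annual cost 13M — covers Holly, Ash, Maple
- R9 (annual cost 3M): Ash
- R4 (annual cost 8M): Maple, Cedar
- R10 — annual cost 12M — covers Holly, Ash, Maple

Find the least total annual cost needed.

The greedy cost-per-new-station heuristic would pick R9, R4, and R10 for 23, but a cheaper cover exists.
Choose R4 and R10: together they cover Holly, Ash, Maple, Cedar — every station.
Total annual cost: 8 + 12 = 20.
No cover costs less than 20.

20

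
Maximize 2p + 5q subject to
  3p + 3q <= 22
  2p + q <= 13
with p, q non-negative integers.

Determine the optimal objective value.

(p,q)=(0,7): 3·0+3·7=21≤22, 2·0+1·7=7≤13, objective 35.
(p,q)=(1,6): 3·1+3·6=21≤22, 2·1+1·6=8≤13, objective 32.
(p,q)=(0,6): 3·0+3·6=18≤22, 2·0+1·6=6≤13, objective 30.
Maximum is 35 at (p,q)=(0,7).

35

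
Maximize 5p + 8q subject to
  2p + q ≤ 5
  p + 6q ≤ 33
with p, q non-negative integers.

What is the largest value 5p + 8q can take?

(p,q)=(0,5): 2·0+1·5=5≤5, 1·0+6·5=30≤33, objective 40.
(p,q)=(0,4): 2·0+1·4=4≤5, 1·0+6·4=24≤33, objective 32.
The best lattice point is (0,5), giving 40.

40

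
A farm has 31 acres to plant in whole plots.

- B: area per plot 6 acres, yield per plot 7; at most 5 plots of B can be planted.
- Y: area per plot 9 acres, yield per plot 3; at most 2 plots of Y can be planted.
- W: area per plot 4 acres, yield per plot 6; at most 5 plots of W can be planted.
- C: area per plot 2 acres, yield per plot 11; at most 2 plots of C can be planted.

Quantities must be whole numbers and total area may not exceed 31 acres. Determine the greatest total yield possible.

This is a bounded integer knapsack.
3×B, 2×W, and 2×C: area 30 ≤ 31, yield 3·7 + 2·6 + 2·11 = 55.
1×B, 5×W, and 2×C: area 30 ≤ 31, yield 1·7 + 5·6 + 2·11 = 59.
Best is 59.

59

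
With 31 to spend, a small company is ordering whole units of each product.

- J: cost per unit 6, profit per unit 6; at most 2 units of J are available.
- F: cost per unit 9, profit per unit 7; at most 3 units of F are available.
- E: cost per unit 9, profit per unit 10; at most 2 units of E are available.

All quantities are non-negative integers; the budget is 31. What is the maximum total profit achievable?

32

E has the best ratio (10/9); taking only E gives at most 2×10 = 20 (stopped by the supply cap of 2).
Mixing does better — 2×J and 2×E: cost 30 ≤ 31, profit 2·6 + 2·10 = 32.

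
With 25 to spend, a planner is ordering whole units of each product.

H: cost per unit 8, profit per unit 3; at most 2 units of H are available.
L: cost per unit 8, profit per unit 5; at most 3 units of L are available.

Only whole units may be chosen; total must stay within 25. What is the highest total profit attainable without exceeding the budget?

15

This is a bounded integer knapsack.
L has the best ratio (5/8); taking only L gives at most 3×5 = 15 (stopped by the cost limit).
Optimal: 3×L: cost 24 ≤ 25, profit 3·5 = 15.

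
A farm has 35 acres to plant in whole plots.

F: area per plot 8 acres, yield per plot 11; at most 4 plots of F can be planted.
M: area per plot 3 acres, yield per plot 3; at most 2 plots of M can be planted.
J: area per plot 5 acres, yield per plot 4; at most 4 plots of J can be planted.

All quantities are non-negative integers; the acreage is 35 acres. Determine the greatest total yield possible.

This is a bounded integer knapsack.
Take 4×F and 1×M: area 35 ≤ 35, yield 4·11 + 1·3 = 47.
F has the best ratio (11/8) and is taken to its limit of 4; remaining capacity is filled optimally with the others.

47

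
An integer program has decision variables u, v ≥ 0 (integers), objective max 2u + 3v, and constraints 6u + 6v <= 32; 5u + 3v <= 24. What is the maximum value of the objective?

The continuous relaxation peaks at (0, 5.33) with value 16.00; rounding to a feasible lattice point costs some objective.
(u,v)=(0,5): 6·0+6·5=30≤32, 5·0+3·5=15≤24, objective 15.
(u,v)=(1,4): 6·1+6·4=30≤32, 5·1+3·4=17≤24, objective 14.
(u,v)=(0,4): 6·0+6·4=24≤32, 5·0+3·4=12≤24, objective 12.
No feasible integer point exceeds 15.

15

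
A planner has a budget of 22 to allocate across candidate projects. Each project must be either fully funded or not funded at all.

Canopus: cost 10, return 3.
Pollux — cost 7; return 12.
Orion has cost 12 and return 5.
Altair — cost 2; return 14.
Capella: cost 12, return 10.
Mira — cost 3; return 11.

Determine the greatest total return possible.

40

This is a 0-1 knapsack instance.
Take Canopus, Pollux, Altair, and Mira: cost 10 + 7 + 2 + 3 = 22 ≤ 22, return 3 + 12 + 14 + 11 = 40.
No other feasible combination does better.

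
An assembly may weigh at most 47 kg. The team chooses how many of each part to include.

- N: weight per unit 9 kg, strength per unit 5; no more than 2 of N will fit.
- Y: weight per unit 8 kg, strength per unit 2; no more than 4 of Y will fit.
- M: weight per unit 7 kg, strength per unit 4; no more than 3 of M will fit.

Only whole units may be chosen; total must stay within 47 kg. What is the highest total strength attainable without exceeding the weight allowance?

Take 2×N, 1×Y, and 3×M: weight 47 ≤ 47, strength 2·5 + 1·2 + 3·4 = 24.
M has the best ratio (4/7) and is taken to its limit of 3; remaining capacity is filled optimally with the others.

24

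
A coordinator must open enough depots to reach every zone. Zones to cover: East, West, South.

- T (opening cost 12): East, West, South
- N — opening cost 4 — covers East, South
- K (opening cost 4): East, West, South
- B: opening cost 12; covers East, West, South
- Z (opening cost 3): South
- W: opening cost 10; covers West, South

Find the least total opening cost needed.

K alone covers East, West, South — every zone.
Total opening cost: 4.
No cover costs less than 4.

4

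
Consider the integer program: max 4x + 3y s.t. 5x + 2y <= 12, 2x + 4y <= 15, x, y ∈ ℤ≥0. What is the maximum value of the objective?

13

Relaxing integrality, the LP optimum is 14.06 at (x,y) = (1.12, 3.19), which is not an integer point.
(x,y)=(1,3): 5·1+2·3=11≤12, 2·1+4·3=14≤15, objective 13.
(x,y)=(1,2): 5·1+2·2=9≤12, 2·1+4·2=10≤15, objective 10.
(x,y)=(0,3): 5·0+2·3=6≤12, 2·0+4·3=12≤15, objective 9.
No feasible integer point exceeds 13.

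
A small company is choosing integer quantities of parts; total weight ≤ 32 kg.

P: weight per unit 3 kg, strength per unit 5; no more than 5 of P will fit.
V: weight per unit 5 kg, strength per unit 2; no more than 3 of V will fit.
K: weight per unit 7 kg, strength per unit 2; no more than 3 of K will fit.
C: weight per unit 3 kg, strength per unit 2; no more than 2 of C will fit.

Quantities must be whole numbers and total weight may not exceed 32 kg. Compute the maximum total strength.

33

P has the best ratio (5/3); taking only P gives at most 5×5 = 25 (stopped by the supply cap of 5).
Mixing does better — 5×P, 2×V, and 2×C: weight 31 ≤ 32, strength 5·5 + 2·2 + 2·2 = 33.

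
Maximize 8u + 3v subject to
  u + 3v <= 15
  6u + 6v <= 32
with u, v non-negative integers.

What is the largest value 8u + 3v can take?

(u,v)=(5,0): 1·5+3·0=5≤15, 6·5+6·0=30≤32, objective 40.
(u,v)=(4,1): 1·4+3·1=7≤15, 6·4+6·1=30≤32, objective 35.
(u,v)=(4,0): 1·4+3·0=4≤15, 6·4+6·0=24≤32, objective 32.
No feasible integer point exceeds 40.

40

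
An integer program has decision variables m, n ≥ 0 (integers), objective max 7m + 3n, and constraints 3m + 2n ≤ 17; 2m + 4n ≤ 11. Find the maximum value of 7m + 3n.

(m,n)=(5,0): 3·5+2·0=15≤17, 2·5+4·0=10≤11, objective 35.
(m,n)=(4,0): 3·4+2·0=12≤17, 2·4+4·0=8≤11, objective 28.
The best lattice point is (5,0), giving 35.

35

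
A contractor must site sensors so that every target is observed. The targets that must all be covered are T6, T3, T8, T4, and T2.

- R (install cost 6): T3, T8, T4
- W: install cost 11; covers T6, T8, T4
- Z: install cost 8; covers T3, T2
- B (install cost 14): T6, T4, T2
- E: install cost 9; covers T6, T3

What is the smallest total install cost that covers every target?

The greedy cost-per-new-target heuristic would pick R and B for 20, but a cheaper cover exists.
Choose W and Z: together they cover T6, T3, T8, T4, T2 — every target.
Total install cost: 11 + 8 = 19.
No cover costs less than 19.

19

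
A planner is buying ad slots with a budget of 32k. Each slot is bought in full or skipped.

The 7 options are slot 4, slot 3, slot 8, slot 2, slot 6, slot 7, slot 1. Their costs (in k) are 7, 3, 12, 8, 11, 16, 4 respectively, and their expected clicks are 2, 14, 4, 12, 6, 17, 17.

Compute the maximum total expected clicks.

Treat it as a binary knapsack problem.
Allowing fractional choices, the relaxed optimum would be about 60.5, but ad slots are indivisible.
slot 3 + slot 2 + slot 7 + slot 1: cost 3 + 8 + 16 + 4 = 31 ≤ 32, expected clicks 14 + 12 + 17 + 17 = 60.
slot 4 + slot 3 + slot 7 + slot 1: cost 7 + 3 + 16 + 4 = 30 ≤ 32, expected clicks 2 + 14 + 17 + 17 = 50.
slot 3 + slot 2 + slot 6 + slot 1: cost 3 + 8 + 11 + 4 = 26 ≤ 32, expected clicks 14 + 12 + 6 + 17 = 49.
Best is slot 3, slot 2, slot 7, and slot 1 with total expected clicks 60.

60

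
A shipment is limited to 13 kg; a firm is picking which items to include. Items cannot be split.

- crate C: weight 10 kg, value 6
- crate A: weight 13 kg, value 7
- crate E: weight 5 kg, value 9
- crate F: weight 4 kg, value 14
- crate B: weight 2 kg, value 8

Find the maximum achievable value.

31

crate F + crate B: weight 4 + 2 = 6 ≤ 13, value 14 + 8 = 22.
crate E + crate F: weight 5 + 4 = 9 ≤ 13, value 9 + 14 = 23.
crate E + crate F + crate B: weight 5 + 4 + 2 = 11 ≤ 13, value 9 + 14 + 8 = 31.
Best is crate E, crate F, and crate B with total value 31.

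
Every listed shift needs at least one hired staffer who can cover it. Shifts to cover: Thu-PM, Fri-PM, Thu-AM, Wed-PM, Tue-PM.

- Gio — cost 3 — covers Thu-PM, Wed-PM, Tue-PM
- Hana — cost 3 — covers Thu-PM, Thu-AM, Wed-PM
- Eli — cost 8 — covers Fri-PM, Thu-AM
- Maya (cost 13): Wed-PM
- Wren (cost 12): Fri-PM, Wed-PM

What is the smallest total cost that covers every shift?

Choose Gio and Eli: together they cover Thu-PM, Fri-PM, Thu-AM, Wed-PM, Tue-PM — every shift.
Total cost: 3 + 8 = 11.

11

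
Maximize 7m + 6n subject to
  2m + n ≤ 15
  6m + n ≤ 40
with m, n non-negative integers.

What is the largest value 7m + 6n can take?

(m,n)=(0,15): 2·0+1·15=15≤15, 6·0+1·15=15≤40, objective 90.
(m,n)=(0,14): 2·0+1·14=14≤15, 6·0+1·14=14≤40, objective 84.
Maximum is 90 at (m,n)=(0,15).

90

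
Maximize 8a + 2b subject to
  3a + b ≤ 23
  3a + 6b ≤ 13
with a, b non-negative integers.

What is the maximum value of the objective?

(a,b)=(4,0): 3·4+1·0=12≤23, 3·4+6·0=12≤13, objective 32.
(a,b)=(3,0): 3·3+1·0=9≤23, 3·3+6·0=9≤13, objective 24.
The best lattice point is (4,0), giving 32.

32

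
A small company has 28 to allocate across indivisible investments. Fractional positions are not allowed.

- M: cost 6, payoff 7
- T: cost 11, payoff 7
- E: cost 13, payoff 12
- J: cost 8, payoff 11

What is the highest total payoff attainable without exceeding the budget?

30

Take M, E, and J: cost 6 + 13 + 8 = 27 ≤ 28, payoff 7 + 12 + 11 = 30.
No other feasible combination does better.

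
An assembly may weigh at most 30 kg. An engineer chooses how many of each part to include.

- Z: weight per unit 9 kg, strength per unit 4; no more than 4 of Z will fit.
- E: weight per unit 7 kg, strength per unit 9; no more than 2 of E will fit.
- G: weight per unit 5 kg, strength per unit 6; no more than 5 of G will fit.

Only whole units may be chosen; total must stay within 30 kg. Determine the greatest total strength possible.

36

1×E and 4×G: weight 27 ≤ 30, strength 1·9 + 4·6 = 33.
2×E and 3×G: weight 29 ≤ 30, strength 2·9 + 3·6 = 36.
Best is 36.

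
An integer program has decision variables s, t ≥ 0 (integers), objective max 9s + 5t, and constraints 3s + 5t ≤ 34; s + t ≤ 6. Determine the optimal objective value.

54

(s,t)=(6,0): 3·6+5·0=18≤34, 1·6+1·0=6≤6, objective 54.
(s,t)=(5,1): 3·5+5·1=20≤34, 1·5+1·1=6≤6, objective 50.
(s,t)=(5,0): 3·5+5·0=15≤34, 1·5+1·0=5≤6, objective 45.
Maximum is 54 at (s,t)=(6,0).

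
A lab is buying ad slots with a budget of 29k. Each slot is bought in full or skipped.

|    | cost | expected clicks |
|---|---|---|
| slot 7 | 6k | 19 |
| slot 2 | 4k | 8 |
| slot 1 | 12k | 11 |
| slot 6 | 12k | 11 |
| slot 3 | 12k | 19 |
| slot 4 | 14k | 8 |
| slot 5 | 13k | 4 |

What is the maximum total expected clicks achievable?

slot 7 + slot 2 + slot 3: cost 6 + 4 + 12 = 22 ≤ 29, expected clicks 19 + 8 + 19 = 46.
slot 7 + slot 3: cost 6 + 12 = 18 ≤ 29, expected clicks 19 + 19 = 38.
Best is slot 7, slot 2, and slot 3 with total expected clicks 46.

46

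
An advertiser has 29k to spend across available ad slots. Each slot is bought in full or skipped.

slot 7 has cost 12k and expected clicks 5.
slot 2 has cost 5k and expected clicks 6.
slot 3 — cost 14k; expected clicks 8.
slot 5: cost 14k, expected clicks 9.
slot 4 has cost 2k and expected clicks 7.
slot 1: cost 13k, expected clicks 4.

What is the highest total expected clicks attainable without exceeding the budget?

Allowing fractional choices, the relaxed optimum would be about 26.6, but ad slots are indivisible.
slot 2 + slot 3 + slot 4: cost 5 + 14 + 2 = 21 ≤ 29, expected clicks 6 + 8 + 7 = 21.
slot 2 + slot 5 + slot 4: cost 5 + 14 + 2 = 21 ≤ 29, expected clicks 6 + 9 + 7 = 22.
slot 7 + slot 5 + slot 4: cost 12 + 14 + 2 = 28 ≤ 29, expected clicks 5 + 9 + 7 = 21.
Best is slot 2, slot 5, and slot 4 with total expected clicks 22.

22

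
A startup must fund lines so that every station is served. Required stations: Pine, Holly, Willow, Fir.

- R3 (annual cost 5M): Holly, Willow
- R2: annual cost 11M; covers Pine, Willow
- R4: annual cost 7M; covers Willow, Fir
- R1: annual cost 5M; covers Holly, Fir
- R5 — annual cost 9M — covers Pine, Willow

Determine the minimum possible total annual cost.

14

The greedy cost-per-new-station heuristic would pick R3, R1, and R5 for 19, but a cheaper cover exists.
Choose R1 and R5: together they cover Pine, Holly, Willow, Fir — every station.
Total annual cost: 5 + 9 = 14.
No cover costs less than 14.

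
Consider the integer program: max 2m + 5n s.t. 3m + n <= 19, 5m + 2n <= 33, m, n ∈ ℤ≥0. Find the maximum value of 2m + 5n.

The continuous relaxation peaks at (0, 16.5) with value 82.50; rounding to a feasible lattice point costs some objective.
(m,n)=(0,16) is feasible, giving 80.
(m,n)=(0,15) is feasible, giving 75.
No feasible integer point exceeds 80.

80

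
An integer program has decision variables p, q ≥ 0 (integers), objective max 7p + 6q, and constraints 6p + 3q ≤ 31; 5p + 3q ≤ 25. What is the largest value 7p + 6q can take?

(p,q)=(0,8): 6·0+3·8=24≤31, 5·0+3·8=24≤25, objective 48.
(p,q)=(0,7): 6·0+3·7=21≤31, 5·0+3·7=21≤25, objective 42.
The best lattice point is (0,8), giving 48.

48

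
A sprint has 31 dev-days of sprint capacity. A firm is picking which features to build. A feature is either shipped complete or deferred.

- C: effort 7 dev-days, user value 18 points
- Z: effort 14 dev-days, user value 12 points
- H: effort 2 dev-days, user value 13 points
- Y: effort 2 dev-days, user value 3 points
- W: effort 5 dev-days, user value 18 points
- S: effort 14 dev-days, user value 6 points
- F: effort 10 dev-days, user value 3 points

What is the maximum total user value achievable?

Take C, Z, H, Y, and W: effort 7 + 14 + 2 + 2 + 5 = 30 ≤ 31, user value 18 + 12 + 13 + 3 + 18 = 64.
No other feasible combination does better.

64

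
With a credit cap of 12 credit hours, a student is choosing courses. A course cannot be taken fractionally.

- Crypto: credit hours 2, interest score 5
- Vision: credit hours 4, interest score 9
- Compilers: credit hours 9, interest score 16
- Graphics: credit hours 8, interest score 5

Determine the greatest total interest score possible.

Allowing fractional choices, the relaxed optimum would be about 24.7, but courses are indivisible.
Crypto + Vision: credit hours 2 + 4 = 6 ≤ 12, interest score 5 + 9 = 14.
Compilers: credit hours 9 ≤ 12, interest score 16.
Crypto + Compilers: credit hours 2 + 9 = 11 ≤ 12, interest score 5 + 16 = 21.
Best is Crypto and Compilers with total interest score 21.

21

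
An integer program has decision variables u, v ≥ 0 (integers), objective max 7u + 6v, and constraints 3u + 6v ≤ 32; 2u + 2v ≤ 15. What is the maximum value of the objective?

The continuous relaxation peaks at (7.5, 0) with value 52.50; rounding to a feasible lattice point costs some objective.
(u,v)=(7,0): 3·7+6·0=21≤32, 2·7+2·0=14≤15, objective 49.
(u,v)=(6,1): 3·6+6·1=24≤32, 2·6+2·1=14≤15, objective 48.
(u,v)=(6,0): 3·6+6·0=18≤32, 2·6+2·0=12≤15, objective 42.
The best lattice point is (7,0), giving 49.

49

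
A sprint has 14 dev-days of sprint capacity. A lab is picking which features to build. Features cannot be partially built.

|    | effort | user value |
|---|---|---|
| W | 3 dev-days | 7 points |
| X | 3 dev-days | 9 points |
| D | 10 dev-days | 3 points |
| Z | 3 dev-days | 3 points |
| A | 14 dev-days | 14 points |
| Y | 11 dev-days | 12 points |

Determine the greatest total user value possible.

21

X + Y: effort 3 + 11 = 14 ≤ 14, user value 9 + 12 = 21.
W + X + Z: effort 3 + 3 + 3 = 9 ≤ 14, user value 7 + 9 + 3 = 19.
W + Y: effort 3 + 11 = 14 ≤ 14, user value 7 + 12 = 19.
Best is X and Y with total user value 21.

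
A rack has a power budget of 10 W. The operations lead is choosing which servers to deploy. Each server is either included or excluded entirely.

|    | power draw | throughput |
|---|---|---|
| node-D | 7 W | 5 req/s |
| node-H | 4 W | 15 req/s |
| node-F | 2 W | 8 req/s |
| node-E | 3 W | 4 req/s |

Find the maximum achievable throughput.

27

Treat it as a binary knapsack problem.
Allowing fractional choices, the relaxed optimum would be about 27.7, but servers are indivisible.
node-H + node-F: power draw 4 + 2 = 6 ≤ 10, throughput 15 + 8 = 23.
node-H + node-F + node-E: power draw 4 + 2 + 3 = 9 ≤ 10, throughput 15 + 8 + 4 = 27.
Best is node-H, node-F, and node-E with total throughput 27.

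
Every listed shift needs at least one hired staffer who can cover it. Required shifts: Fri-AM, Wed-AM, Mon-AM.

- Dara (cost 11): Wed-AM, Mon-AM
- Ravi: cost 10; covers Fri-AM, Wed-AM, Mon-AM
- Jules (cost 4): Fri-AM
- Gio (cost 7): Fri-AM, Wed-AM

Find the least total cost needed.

Ravi alone covers Fri-AM, Wed-AM, Mon-AM — every shift.
Total cost: 10.
No cover costs less than 10.

10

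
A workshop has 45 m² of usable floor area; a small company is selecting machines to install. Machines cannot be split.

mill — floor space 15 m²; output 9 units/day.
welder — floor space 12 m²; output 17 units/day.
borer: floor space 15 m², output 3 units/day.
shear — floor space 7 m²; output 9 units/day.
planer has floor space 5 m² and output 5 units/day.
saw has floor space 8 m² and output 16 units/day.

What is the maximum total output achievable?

Allowing fractional choices, the relaxed optimum would be about 54.8, but machines are indivisible.
welder + shear + planer + saw: floor space 12 + 7 + 5 + 8 = 32 ≤ 45, output 17 + 9 + 5 + 16 = 47.
mill + welder + shear + saw: floor space 15 + 12 + 7 + 8 = 42 ≤ 45, output 9 + 17 + 9 + 16 = 51.
Best is mill, welder, shear, and saw with total output 51.

51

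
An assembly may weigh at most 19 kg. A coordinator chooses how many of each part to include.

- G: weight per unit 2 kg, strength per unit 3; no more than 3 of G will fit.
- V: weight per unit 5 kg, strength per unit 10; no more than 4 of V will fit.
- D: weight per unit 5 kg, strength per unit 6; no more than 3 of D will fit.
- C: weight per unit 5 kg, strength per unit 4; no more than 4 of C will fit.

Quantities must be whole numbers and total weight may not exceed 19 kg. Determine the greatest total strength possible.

V has the best ratio (10/5); taking only V gives at most 3×10 = 30 (stopped by the weight limit).
Mixing does better — 2×G and 3×V: weight 19 ≤ 19, strength 2·3 + 3·10 = 36.

36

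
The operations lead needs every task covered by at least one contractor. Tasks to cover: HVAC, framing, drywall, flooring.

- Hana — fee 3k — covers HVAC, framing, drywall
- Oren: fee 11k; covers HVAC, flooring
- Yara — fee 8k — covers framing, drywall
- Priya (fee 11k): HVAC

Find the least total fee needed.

14

Choose Hana and Oren: together they cover HVAC, framing, drywall, flooring — every task.
Total fee: 3 + 11 = 14.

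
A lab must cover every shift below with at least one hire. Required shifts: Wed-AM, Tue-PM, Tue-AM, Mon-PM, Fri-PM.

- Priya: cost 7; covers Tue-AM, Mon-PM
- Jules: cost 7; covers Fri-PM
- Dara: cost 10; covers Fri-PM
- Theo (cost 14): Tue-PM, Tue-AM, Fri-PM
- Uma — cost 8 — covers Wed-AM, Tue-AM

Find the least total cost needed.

This is an integer covering problem.
The greedy cost-per-new-shift heuristic would pick Priya, Jules, Uma, and Theo for 36, but a cheaper cover exists.
Choose Priya, Theo, and Uma: together they cover Wed-AM, Tue-PM, Tue-AM, Mon-PM, Fri-PM — every shift.
Total cost: 7 + 14 + 8 = 29.
No cover costs less than 29.

29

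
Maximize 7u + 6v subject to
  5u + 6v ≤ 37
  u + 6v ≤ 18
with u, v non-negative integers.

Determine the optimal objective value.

49

The continuous relaxation peaks at (7.4, 0) with value 51.80; rounding to a feasible lattice point costs some objective.
(u,v)=(7,0): 5·7+6·0=35≤37, 1·7+6·0=7≤18, objective 49.
(u,v)=(6,1): 5·6+6·1=36≤37, 1·6+6·1=12≤18, objective 48.
(u,v)=(6,0): 5·6+6·0=30≤37, 1·6+6·0=6≤18, objective 42.
Maximum is 49 at (u,v)=(7,0).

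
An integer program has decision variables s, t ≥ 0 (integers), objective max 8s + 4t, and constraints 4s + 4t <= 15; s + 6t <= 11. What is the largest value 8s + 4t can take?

(s,t)=(3,0): 4·3+4·0=12≤15, 1·3+6·0=3≤11, objective 24.
(s,t)=(2,1): 4·2+4·1=12≤15, 1·2+6·1=8≤11, objective 20.
Maximum is 24 at (s,t)=(3,0).

24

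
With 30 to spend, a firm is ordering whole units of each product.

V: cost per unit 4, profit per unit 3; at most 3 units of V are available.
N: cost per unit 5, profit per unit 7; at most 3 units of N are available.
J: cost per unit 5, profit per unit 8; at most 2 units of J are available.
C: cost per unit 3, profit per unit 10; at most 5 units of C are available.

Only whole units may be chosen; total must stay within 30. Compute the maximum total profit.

C has the best ratio (10/3); taking only C gives at most 5×10 = 50 (stopped by the supply cap of 5).
Mixing does better — 1×N, 2×J, and 5×C: cost 30 ≤ 30, profit 1·7 + 2·8 + 5·10 = 73.

73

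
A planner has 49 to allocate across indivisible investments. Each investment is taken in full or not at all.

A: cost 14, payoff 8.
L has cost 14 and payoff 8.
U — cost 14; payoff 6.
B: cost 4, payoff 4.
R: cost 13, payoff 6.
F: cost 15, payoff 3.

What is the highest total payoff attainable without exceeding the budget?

A + U + B + R: cost 14 + 14 + 4 + 13 = 45 ≤ 49, payoff 8 + 6 + 4 + 6 = 24.
A + L + B + R: cost 14 + 14 + 4 + 13 = 45 ≤ 49, payoff 8 + 8 + 4 + 6 = 26.
A + L + U + B: cost 14 + 14 + 14 + 4 = 46 ≤ 49, payoff 8 + 8 + 6 + 4 = 26.
The maximum payoff is 26; one optimal choice is A, L, B, and R.

26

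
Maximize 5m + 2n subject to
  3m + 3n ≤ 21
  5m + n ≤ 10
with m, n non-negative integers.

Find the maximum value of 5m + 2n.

The continuous relaxation peaks at (0.75, 6.25) with value 16.25; rounding to a feasible lattice point costs some objective.
(m,n)=(1,5) is feasible, giving 15.
(m,n)=(0,7) is feasible, giving 14.
(m,n)=(1,4) is feasible, giving 13.
No feasible integer point exceeds 15.

15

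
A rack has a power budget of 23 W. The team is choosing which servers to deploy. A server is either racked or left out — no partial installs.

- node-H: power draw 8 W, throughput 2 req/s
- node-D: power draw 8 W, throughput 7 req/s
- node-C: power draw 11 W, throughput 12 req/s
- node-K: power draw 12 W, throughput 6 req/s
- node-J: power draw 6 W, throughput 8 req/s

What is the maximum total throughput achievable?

Take node-C and node-J: power draw 11 + 6 = 17 ≤ 23, throughput 12 + 8 = 20.
No other feasible combination does better.

20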